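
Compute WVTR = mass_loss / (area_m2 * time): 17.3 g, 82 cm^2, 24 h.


Formula: WVTR = mass_loss / (area * time)
Step 1: Convert area: 82 cm^2 = 0.0082 m^2
Step 2: WVTR = 17.3 g / (0.0082 m^2 * 24 h)
Step 3: WVTR = 17.3 / 0.1968 = 87.9 g/m^2/h

87.9 g/m^2/h


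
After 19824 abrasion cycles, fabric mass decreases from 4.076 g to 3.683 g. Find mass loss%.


Formula: Mass loss% = ((m_before - m_after) / m_before) * 100
Step 1: Mass loss = 4.076 - 3.683 = 0.393 g
Step 2: Ratio = 0.393 / 4.076 = 0.0964181
Step 3: Mass loss% = 0.0964181 * 100 = 9.64181% ≈ 9.64%

9.64%


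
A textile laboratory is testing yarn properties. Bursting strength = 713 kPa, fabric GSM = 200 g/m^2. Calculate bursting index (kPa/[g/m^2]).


Formula: Bursting Index = Bursting Strength / Fabric GSM
BI = 713 kPa / 200 g/m^2
BI = 3.565 kPa/(g/m^2)

3.565 kPa/(g/m^2)


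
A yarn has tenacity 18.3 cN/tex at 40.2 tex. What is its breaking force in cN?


Formula: Breaking force = Tenacity * Linear density
F = 18.3 cN/tex * 40.2 tex
F = 735.66 cN

735.66 cN


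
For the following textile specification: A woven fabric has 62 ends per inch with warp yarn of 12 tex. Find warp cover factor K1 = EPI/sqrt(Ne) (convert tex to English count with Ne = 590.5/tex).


Formula: K1 = EPI / sqrt(Ne), with Ne = 590.5 / tex_warp
Step 1: Ne = 590.5 / 12 = 49.208
Step 2: sqrt(Ne) = sqrt(49.208) = 7.0148
Step 3: K1 = 62 / 7.0148 = 8.8

8.8


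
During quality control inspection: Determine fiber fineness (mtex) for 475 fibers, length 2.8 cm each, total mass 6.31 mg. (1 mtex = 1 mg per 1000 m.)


Formula: fineness (mtex) = mass (mg) / total length (km) = (mass_mg / total_length_m) * 1000
Step 1: Convert fiber length: 2.8 cm = 0.028 m
Step 2: Total fiber length = 475 * 0.028 = 13.3 m
Step 3: Linear density = 6.31 mg / 13.3 m = 0.4744 mg/m
Step 4: fineness = 0.4744 * 1000 = 474.4 mtex

474.4 mtex


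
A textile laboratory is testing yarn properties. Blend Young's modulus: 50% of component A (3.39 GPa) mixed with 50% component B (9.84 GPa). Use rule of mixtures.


Formula: Blend property = (fraction_A * property_A) + (fraction_B * property_B)
Step 1: Contribution A = 50/100 * 3.39 GPa = 1.695 GPa
Step 2: Contribution B = 50/100 * 9.84 GPa = 4.92 GPa
Step 3: Blend Young's modulus = 1.695 + 4.92 = 6.615 GPa

6.615 GPa


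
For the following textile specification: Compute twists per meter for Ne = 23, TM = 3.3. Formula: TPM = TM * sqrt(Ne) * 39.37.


Formula: TPM = TM * sqrt(Ne) * 39.37
Step 1: sqrt(Ne) = sqrt(23) = 4.7958
Step 2: TM * sqrt(Ne) = 3.3 * 4.7958 = 15.8261
Step 3: TPM = 15.8261 * 39.37 = 623 twists/m

623 twists/m


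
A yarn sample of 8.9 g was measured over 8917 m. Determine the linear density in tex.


Formula: Tex = (mass_g / length_m) * 1000
Substituting: Tex = (8.9 / 8917) * 1000
Intermediate: 8.9 / 8917 = 0.00099809 g/m
Tex = 0.00099809 * 1000 = 1.00 tex

1.00 tex


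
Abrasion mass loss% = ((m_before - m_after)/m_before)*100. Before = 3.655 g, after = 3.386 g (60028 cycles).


Formula: Mass loss% = ((m_before - m_after) / m_before) * 100
Step 1: Mass loss = 3.655 - 3.386 = 0.269 g
Step 2: Ratio = 0.269 / 3.655 = 0.0735978
Step 3: Mass loss% = 0.0735978 * 100 = 7.35978% ≈ 7.36%

7.36%


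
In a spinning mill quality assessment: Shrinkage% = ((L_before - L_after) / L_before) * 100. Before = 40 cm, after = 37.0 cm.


Formula: Shrinkage% = ((L_before - L_after) / L_before) * 100
Step 1: Shrinkage = 40 - 37.0 = 3.0 cm
Step 2: Shrinkage% = (3.0 / 40) * 100
Step 3: Shrinkage% = 0.075 * 100 = 7.5%

7.5%


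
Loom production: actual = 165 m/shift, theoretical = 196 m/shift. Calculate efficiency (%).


Formula: Efficiency% = (Actual output / Theoretical output) * 100
Efficiency% = (165 / 196) * 100
Efficiency% = 0.841837 * 100 = 84.1837% ≈ 84.2%

84.2%


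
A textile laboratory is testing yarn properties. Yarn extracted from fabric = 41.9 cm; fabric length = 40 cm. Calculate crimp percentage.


Formula: Crimp% = ((L_yarn - L_fabric) / L_fabric) * 100
Step 1: Extension = 41.9 - 40 = 1.9 cm
Step 2: Crimp% = (1.9 / 40) * 100
Step 3: Crimp% = 0.0475 * 100 = 4.75% ≈ 4.8%

4.8%


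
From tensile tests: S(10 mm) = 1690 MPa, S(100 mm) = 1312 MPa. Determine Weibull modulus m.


Formula: m = ln(L1/L2) / ln(S2/S1)
Step 1: ln(L1/L2) = ln(10/100) = -2.30259
Step 2: S2/S1 = 1312/1690 = 0.77633
Step 3: ln(S2/S1) = ln(0.77633) = -0.25318
Step 4: m = -2.30259 / -0.25318 = 9.09

9.09 (Weibull m)


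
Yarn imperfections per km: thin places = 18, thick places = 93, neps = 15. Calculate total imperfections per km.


Formula: Total = thin places + thick places + neps
Total = 18 + 93 + 15
Total = 126 imperfections/km

126 imperfections/km


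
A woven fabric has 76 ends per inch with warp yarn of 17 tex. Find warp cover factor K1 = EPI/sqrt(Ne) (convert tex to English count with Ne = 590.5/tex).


Formula: K1 = EPI / sqrt(Ne), with Ne = 590.5 / tex_warp
Step 1: Ne = 590.5 / 17 = 34.735
Step 2: sqrt(Ne) = sqrt(34.735) = 5.8936
Step 3: K1 = 76 / 5.8936 = 12.9

12.9


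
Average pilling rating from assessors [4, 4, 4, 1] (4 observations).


Formula: Mean = sum / count
Sum = 4 + 4 + 4 + 1 = 13
Mean = 13 / 4 = 3.3

3.3


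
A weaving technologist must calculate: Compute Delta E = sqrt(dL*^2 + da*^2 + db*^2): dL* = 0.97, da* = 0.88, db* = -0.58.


Formula: Delta E = sqrt(dL*^2 + da*^2 + db*^2)
Step 1: dL*^2 = 0.97^2 = 0.9409
Step 2: da*^2 = 0.88^2 = 0.7744
Step 3: db*^2 = (-0.58)^2 = 0.3364
Step 4: Sum = 0.9409 + 0.7744 + 0.3364 = 2.0517
Step 5: Delta E = sqrt(2.0517) = 1.43

1.43 Delta E


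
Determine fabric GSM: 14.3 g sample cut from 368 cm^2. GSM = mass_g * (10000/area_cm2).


Formula: GSM = mass_g / area_m2
Step 1: Convert area: 368 cm^2 = 368 / 10000 = 0.0368 m^2
Step 2: GSM = 14.3 g / 0.0368 m^2 = 388.6 g/m^2

388.6 g/m^2


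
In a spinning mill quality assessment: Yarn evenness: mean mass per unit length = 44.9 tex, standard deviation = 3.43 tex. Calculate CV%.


Formula: CV% = (standard deviation / mean) * 100
Step 1: Ratio = 3.43 / 44.9 = 0.076392
Step 2: CV% = 0.076392 * 100 = 7.6392% ≈ 7.6%

7.6%


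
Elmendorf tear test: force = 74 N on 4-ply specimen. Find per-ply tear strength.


Formula: Per-ply strength = Total force / Number of plies
Per-ply = 74 N / 4
Per-ply = 18.5 N

18.5 N


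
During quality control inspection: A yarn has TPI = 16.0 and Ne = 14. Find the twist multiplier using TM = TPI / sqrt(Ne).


Formula: TM = TPI / sqrt(Ne)
Step 1: sqrt(Ne) = sqrt(14) = 3.7417
Step 2: TM = 16.0 / 3.7417 = 4.28

4.28 TM


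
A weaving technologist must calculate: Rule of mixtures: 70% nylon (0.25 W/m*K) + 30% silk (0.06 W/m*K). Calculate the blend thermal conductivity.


Formula: Blend property = (fraction_A * property_A) + (fraction_B * property_B)
Step 1: Contribution A = 70/100 * 0.25 W/m*K = 0.175 W/m*K
Step 2: Contribution B = 30/100 * 0.06 W/m*K = 0.018 W/m*K
Step 3: Blend thermal conductivity = 0.175 + 0.018 = 0.193 W/m*K

0.193 W/m*K


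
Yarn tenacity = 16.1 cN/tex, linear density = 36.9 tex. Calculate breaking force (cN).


Formula: Breaking force = Tenacity * Linear density
F = 16.1 cN/tex * 36.9 tex
F = 594.09 cN

594.09 cN


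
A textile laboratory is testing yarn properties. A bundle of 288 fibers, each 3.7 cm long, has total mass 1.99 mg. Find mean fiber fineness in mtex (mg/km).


Formula: fineness (mtex) = mass (mg) / total length (km) = (mass_mg / total_length_m) * 1000
Step 1: Convert fiber length: 3.7 cm = 0.037 m
Step 2: Total fiber length = 288 * 0.037 = 10.656 m
Step 3: Linear density = 1.99 mg / 10.656 m = 0.1867 mg/m
Step 4: fineness = 0.1867 * 1000 = 186.7 mtex

186.7 mtex


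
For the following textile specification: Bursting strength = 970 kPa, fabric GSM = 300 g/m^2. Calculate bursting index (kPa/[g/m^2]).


Formula: Bursting Index = Bursting Strength / Fabric GSM
BI = 970 kPa / 300 g/m^2
BI = 3.233 kPa/(g/m^2)

3.233 kPa/(g/m^2)


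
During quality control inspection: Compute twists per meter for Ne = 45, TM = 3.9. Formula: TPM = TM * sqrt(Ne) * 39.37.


Formula: TPM = TM * sqrt(Ne) * 39.37
Step 1: sqrt(Ne) = sqrt(45) = 6.7082
Step 2: TM * sqrt(Ne) = 3.9 * 6.7082 = 26.162
Step 3: TPM = 26.162 * 39.37 = 1030 twists/m

1030 twists/m


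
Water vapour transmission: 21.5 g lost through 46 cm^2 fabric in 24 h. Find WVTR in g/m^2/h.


Formula: WVTR = mass_loss / (area * time)
Step 1: Convert area: 46 cm^2 = 0.0046 m^2
Step 2: WVTR = 21.5 g / (0.0046 m^2 * 24 h)
Step 3: WVTR = 21.5 / 0.1104 = 194.7 g/m^2/h

194.7 g/m^2/h


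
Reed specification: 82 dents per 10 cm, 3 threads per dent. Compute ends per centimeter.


Formula: EPC = (dents per 10 cm * ends per dent) / 10
Step 1: Total ends per 10 cm = 82 * 3 = 246
Step 2: EPC = 246 / 10 = 24.6 ends/cm

24.6 ends/cm


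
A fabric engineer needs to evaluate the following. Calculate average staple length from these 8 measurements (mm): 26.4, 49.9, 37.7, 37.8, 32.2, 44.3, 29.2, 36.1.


Formula: Mean = sum of lengths / count
Sum = 26.4 + 49.9 + 37.7 + 37.8 + 32.2 + 44.3 + 29.2 + 36.1
Sum = 293.6 mm
Mean = 293.6 / 8 = 36.70 mm

36.70 mm


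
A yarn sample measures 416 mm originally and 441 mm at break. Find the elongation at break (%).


Formula: Elongation (%) = ((L_break - L0) / L0) * 100
Step 1: Extension = 441 - 416 = 25 mm
Step 2: Elongation = (25 / 416) * 100
Step 3: Elongation = 0.060096 * 100 = 6.0096% ≈ 6.0%

6.0%


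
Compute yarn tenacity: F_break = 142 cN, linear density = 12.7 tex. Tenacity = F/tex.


Formula: Tenacity = Breaking force / Linear density
Tenacity = 142 cN / 12.7 tex
Tenacity = 11.18 cN/tex

11.18 cN/tex


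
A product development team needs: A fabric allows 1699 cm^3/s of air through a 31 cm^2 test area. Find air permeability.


Formula: Air Permeability = Airflow / Test Area
AP = 1699 cm^3/s / 31 cm^2
AP = 54.8 cm^3/s/cm^2

54.8 cm^3/s/cm^2


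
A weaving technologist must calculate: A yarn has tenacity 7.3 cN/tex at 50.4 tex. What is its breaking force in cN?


Formula: Breaking force = Tenacity * Linear density
F = 7.3 cN/tex * 50.4 tex
F = 367.92 cN

367.92 cN


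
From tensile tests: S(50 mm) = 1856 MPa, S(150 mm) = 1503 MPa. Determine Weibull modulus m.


Formula: m = ln(L1/L2) / ln(S2/S1)
Step 1: ln(L1/L2) = ln(50/150) = -1.09861
Step 2: S2/S1 = 1503/1856 = 0.80981
Step 3: ln(S2/S1) = ln(0.80981) = -0.21096
Step 4: m = -1.09861 / -0.21096 = 5.21

5.21 (Weibull m)


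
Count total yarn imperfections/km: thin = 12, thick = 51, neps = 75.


Formula: Total = thin places + thick places + neps
Total = 12 + 51 + 75
Total = 138 imperfections/km

138 imperfections/km


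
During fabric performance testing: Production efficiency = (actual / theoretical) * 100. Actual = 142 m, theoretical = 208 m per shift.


Formula: Efficiency% = (Actual output / Theoretical output) * 100
Efficiency% = (142 / 208) * 100
Efficiency% = 0.682692 * 100 = 68.2692% ≈ 68.3%

68.3%


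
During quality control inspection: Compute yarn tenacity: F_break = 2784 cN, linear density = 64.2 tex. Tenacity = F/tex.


Formula: Tenacity = Breaking force / Linear density
Tenacity = 2784 cN / 64.2 tex
Tenacity = 43.36 cN/tex

43.36 cN/tex


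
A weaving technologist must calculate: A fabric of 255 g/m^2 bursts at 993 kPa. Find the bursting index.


Formula: Bursting Index = Bursting Strength / Fabric GSM
BI = 993 kPa / 255 g/m^2
BI = 3.894 kPa/(g/m^2)

3.894 kPa/(g/m^2)


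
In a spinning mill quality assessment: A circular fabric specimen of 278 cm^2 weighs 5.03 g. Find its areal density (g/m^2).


Formula: GSM = mass_g / area_m2
Step 1: Convert area: 278 cm^2 = 278 / 10000 = 0.0278 m^2
Step 2: GSM = 5.03 g / 0.0278 m^2 = 180.9 g/m^2

180.9 g/m^2


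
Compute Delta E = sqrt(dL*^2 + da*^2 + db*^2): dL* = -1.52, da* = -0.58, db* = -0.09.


Formula: Delta E = sqrt(dL*^2 + da*^2 + db*^2)
Step 1: dL*^2 = (-1.52)^2 = 2.3104
Step 2: da*^2 = (-0.58)^2 = 0.3364
Step 3: db*^2 = (-0.09)^2 = 0.0081
Step 4: Sum = 2.3104 + 0.3364 + 0.0081 = 2.6549
Step 5: Delta E = sqrt(2.6549) = 1.63

1.63 Delta E


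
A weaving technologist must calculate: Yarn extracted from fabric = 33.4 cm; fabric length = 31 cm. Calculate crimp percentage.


Formula: Crimp% = ((L_yarn - L_fabric) / L_fabric) * 100
Step 1: Extension = 33.4 - 31 = 2.4 cm
Step 2: Crimp% = (2.4 / 31) * 100
Step 3: Crimp% = 0.077419 * 100 = 7.7419% ≈ 7.7%

7.7%


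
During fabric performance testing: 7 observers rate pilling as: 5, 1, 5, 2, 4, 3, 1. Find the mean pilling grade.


Formula: Mean = sum / count
Sum = 5 + 1 + 5 + 2 + 4 + 3 + 1 = 21
Mean = 21 / 7 = 3.0

3.0


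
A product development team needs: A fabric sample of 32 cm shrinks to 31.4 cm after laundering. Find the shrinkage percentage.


Formula: Shrinkage% = ((L_before - L_after) / L_before) * 100
Step 1: Shrinkage = 32 - 31.4 = 0.6 cm
Step 2: Shrinkage% = (0.6 / 32) * 100
Step 3: Shrinkage% = 0.01875 * 100 = 1.875% ≈ 1.9%

1.9%


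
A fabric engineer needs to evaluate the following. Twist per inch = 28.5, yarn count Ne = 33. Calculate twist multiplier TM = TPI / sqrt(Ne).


Formula: TM = TPI / sqrt(Ne)
Step 1: sqrt(Ne) = sqrt(33) = 5.7446
Step 2: TM = 28.5 / 5.7446 = 4.96

4.96 TM


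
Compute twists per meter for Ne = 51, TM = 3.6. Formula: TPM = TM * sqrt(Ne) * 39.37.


Formula: TPM = TM * sqrt(Ne) * 39.37
Step 1: sqrt(Ne) = sqrt(51) = 7.1414
Step 2: TM * sqrt(Ne) = 3.6 * 7.1414 = 25.709
Step 3: TPM = 25.709 * 39.37 = 1012 twists/m

1012 twists/m


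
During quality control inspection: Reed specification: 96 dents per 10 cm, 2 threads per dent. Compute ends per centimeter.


Formula: EPC = (dents per 10 cm * ends per dent) / 10
Step 1: Total ends per 10 cm = 96 * 2 = 192
Step 2: EPC = 192 / 10 = 19.2 ends/cm

19.2 ends/cm


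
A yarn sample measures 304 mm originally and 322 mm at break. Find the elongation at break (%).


Formula: Elongation (%) = ((L_break - L0) / L0) * 100
Step 1: Extension = 322 - 304 = 18 mm
Step 2: Elongation = (18 / 304) * 100
Step 3: Elongation = 0.059211 * 100 = 5.9211% ≈ 5.9%

5.9%


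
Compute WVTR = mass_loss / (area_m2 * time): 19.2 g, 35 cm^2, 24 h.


Formula: WVTR = mass_loss / (area * time)
Step 1: Convert area: 35 cm^2 = 0.0035 m^2
Step 2: WVTR = 19.2 g / (0.0035 m^2 * 24 h)
Step 3: WVTR = 19.2 / 0.084 = 228.6 g/m^2/h

228.6 g/m^2/h


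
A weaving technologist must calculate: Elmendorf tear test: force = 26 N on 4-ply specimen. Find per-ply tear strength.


Formula: Per-ply strength = Total force / Number of plies
Per-ply = 26 N / 4
Per-ply = 6.5 N

6.5 N


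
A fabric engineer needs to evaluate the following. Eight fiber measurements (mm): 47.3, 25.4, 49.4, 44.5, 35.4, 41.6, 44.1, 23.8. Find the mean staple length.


Formula: Mean = sum of lengths / count
Sum = 47.3 + 25.4 + 49.4 + 44.5 + 35.4 + 41.6 + 44.1 + 23.8
Sum = 311.5 mm
Mean = 311.5 / 8 = 38.94 mm

38.94 mm


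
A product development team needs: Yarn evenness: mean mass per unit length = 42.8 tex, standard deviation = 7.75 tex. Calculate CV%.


Formula: CV% = (standard deviation / mean) * 100
Step 1: Ratio = 7.75 / 42.8 = 0.181075
Step 2: CV% = 0.181075 * 100 = 18.1075% ≈ 18.1%

18.1%


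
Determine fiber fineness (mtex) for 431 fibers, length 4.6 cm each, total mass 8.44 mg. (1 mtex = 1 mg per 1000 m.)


Formula: fineness (mtex) = mass (mg) / total length (km) = (mass_mg / total_length_m) * 1000
Step 1: Convert fiber length: 4.6 cm = 0.046 m
Step 2: Total fiber length = 431 * 0.046 = 19.826 m
Step 3: Linear density = 8.44 mg / 19.826 m = 0.4257 mg/m
Step 4: fineness = 0.4257 * 1000 = 425.7 mtex

425.7 mtex


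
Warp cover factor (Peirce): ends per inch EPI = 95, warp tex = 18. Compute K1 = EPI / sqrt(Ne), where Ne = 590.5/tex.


Formula: K1 = EPI / sqrt(Ne), with Ne = 590.5 / tex_warp
Step 1: Ne = 590.5 / 18 = 32.806
Step 2: sqrt(Ne) = sqrt(32.806) = 5.7277
Step 3: K1 = 95 / 5.7277 = 16.6

16.6


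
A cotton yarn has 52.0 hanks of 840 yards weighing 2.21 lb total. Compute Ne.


Formula: Ne = hanks / mass_lb
Substituting: Ne = 52.0 / 2.21
Ne = 23.5

23.5 Ne


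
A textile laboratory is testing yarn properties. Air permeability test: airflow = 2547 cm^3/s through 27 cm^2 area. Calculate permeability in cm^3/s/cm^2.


Formula: Air Permeability = Airflow / Test Area
AP = 2547 cm^3/s / 27 cm^2
AP = 94.3 cm^3/s/cm^2

94.3 cm^3/s/cm^2


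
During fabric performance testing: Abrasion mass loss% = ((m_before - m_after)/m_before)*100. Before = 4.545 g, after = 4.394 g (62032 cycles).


Formula: Mass loss% = ((m_before - m_after) / m_before) * 100
Step 1: Mass loss = 4.545 - 4.394 = 0.151 g
Step 2: Ratio = 0.151 / 4.545 = 0.0332233
Step 3: Mass loss% = 0.0332233 * 100 = 3.32233% ≈ 3.32%

3.32%


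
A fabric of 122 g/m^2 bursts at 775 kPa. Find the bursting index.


Formula: Bursting Index = Bursting Strength / Fabric GSM
BI = 775 kPa / 122 g/m^2
BI = 6.352 kPa/(g/m^2)

6.352 kPa/(g/m^2)


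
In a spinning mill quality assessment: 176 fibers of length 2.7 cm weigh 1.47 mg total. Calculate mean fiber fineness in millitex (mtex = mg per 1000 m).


Formula: fineness (mtex) = mass (mg) / total length (km) = (mass_mg / total_length_m) * 1000
Step 1: Convert fiber length: 2.7 cm = 0.027 m
Step 2: Total fiber length = 176 * 0.027 = 4.752 m
Step 3: Linear density = 1.47 mg / 4.752 m = 0.3093 mg/m
Step 4: fineness = 0.3093 * 1000 = 309.3 mtex

309.3 mtex


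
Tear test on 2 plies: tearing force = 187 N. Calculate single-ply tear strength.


Formula: Per-ply strength = Total force / Number of plies
Per-ply = 187 N / 2
Per-ply = 93.5 N

93.5 N


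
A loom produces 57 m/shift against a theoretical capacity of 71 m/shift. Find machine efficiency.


Formula: Efficiency% = (Actual output / Theoretical output) * 100
Efficiency% = (57 / 71) * 100
Efficiency% = 0.802817 * 100 = 80.2817% ≈ 80.3%

80.3%


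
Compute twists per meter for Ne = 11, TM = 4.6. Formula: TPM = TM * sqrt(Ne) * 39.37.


Formula: TPM = TM * sqrt(Ne) * 39.37
Step 1: sqrt(Ne) = sqrt(11) = 3.3166
Step 2: TM * sqrt(Ne) = 4.6 * 3.3166 = 15.2564
Step 3: TPM = 15.2564 * 39.37 = 601 twists/m

601 twists/m


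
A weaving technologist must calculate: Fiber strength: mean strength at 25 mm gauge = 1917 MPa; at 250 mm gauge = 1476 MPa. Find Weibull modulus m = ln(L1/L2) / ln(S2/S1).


Formula: m = ln(L1/L2) / ln(S2/S1)
Step 1: ln(L1/L2) = ln(25/250) = -2.30259
Step 2: S2/S1 = 1476/1917 = 0.76995
Step 3: ln(S2/S1) = ln(0.76995) = -0.26143
Step 4: m = -2.30259 / -0.26143 = 8.81

8.81 (Weibull m)


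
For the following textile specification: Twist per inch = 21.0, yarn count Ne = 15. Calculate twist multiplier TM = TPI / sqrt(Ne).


Formula: TM = TPI / sqrt(Ne)
Step 1: sqrt(Ne) = sqrt(15) = 3.873
Step 2: TM = 21.0 / 3.873 = 5.42

5.42 TM


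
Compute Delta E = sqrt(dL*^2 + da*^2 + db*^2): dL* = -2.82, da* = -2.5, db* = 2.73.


Formula: Delta E = sqrt(dL*^2 + da*^2 + db*^2)
Step 1: dL*^2 = (-2.82)^2 = 7.9524
Step 2: da*^2 = (-2.5)^2 = 6.25
Step 3: db*^2 = 2.73^2 = 7.4529
Step 4: Sum = 7.9524 + 6.25 + 7.4529 = 21.6553
Step 5: Delta E = sqrt(21.6553) = 4.65

4.65 Delta E


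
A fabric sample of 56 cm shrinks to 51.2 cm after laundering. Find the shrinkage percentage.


Formula: Shrinkage% = ((L_before - L_after) / L_before) * 100
Step 1: Shrinkage = 56 - 51.2 = 4.8 cm
Step 2: Shrinkage% = (4.8 / 56) * 100
Step 3: Shrinkage% = 0.085714 * 100 = 8.5714% ≈ 8.6%

8.6%


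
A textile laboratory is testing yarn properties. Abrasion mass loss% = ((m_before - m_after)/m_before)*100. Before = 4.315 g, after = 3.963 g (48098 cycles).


Formula: Mass loss% = ((m_before - m_after) / m_before) * 100
Step 1: Mass loss = 4.315 - 3.963 = 0.352 g
Step 2: Ratio = 0.352 / 4.315 = 0.0815759
Step 3: Mass loss% = 0.0815759 * 100 = 8.15759% ≈ 8.16%

8.16%


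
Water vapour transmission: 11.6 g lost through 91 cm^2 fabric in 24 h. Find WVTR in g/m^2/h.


Formula: WVTR = mass_loss / (area * time)
Step 1: Convert area: 91 cm^2 = 0.0091 m^2
Step 2: WVTR = 11.6 g / (0.0091 m^2 * 24 h)
Step 3: WVTR = 11.6 / 0.2184 = 53.1 g/m^2/h

53.1 g/m^2/h


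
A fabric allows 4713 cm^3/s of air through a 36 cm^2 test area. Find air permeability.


Formula: Air Permeability = Airflow / Test Area
AP = 4713 cm^3/s / 36 cm^2
AP = 130.9 cm^3/s/cm^2

130.9 cm^3/s/cm^2


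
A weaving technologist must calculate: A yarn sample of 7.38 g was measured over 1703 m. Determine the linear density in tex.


Formula: Tex = (mass_g / length_m) * 1000
Substituting: Tex = (7.38 / 1703) * 1000
Intermediate: 7.38 / 1703 = 0.00433353 g/m
Tex = 0.00433353 * 1000 = 4.33 tex

4.33 tex


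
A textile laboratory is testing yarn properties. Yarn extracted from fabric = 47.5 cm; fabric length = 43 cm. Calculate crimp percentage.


Formula: Crimp% = ((L_yarn - L_fabric) / L_fabric) * 100
Step 1: Extension = 47.5 - 43 = 4.5 cm
Step 2: Crimp% = (4.5 / 43) * 100
Step 3: Crimp% = 0.104651 * 100 = 10.4651% ≈ 10.5%

10.5%


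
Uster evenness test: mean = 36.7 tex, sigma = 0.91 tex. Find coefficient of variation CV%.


Formula: CV% = (standard deviation / mean) * 100
Step 1: Ratio = 0.91 / 36.7 = 0.024796
Step 2: CV% = 0.024796 * 100 = 2.4796% ≈ 2.5%

2.5%


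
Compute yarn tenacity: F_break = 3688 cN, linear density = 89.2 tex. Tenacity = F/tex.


Formula: Tenacity = Breaking force / Linear density
Tenacity = 3688 cN / 89.2 tex
Tenacity = 41.35 cN/tex

41.35 cN/tex


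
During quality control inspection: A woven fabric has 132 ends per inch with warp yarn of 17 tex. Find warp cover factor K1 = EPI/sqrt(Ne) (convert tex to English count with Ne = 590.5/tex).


Formula: K1 = EPI / sqrt(Ne), with Ne = 590.5 / tex_warp
Step 1: Ne = 590.5 / 17 = 34.735
Step 2: sqrt(Ne) = sqrt(34.735) = 5.8936
Step 3: K1 = 132 / 5.8936 = 22.4

22.4


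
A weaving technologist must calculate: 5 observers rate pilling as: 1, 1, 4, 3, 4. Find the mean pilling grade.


Formula: Mean = sum / count
Sum = 1 + 1 + 4 + 3 + 4 = 13
Mean = 13 / 5 = 2.6

2.6


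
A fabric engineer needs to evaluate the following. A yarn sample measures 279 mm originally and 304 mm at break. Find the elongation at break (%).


Formula: Elongation (%) = ((L_break - L0) / L0) * 100
Step 1: Extension = 304 - 279 = 25 mm
Step 2: Elongation = (25 / 279) * 100
Step 3: Elongation = 0.089606 * 100 = 8.9606% ≈ 9.0%

9.0%


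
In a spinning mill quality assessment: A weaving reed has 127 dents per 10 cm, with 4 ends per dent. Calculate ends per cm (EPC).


Formula: EPC = (dents per 10 cm * ends per dent) / 10
Step 1: Total ends per 10 cm = 127 * 4 = 508
Step 2: EPC = 508 / 10 = 50.8 ends/cm

50.8 ends/cm


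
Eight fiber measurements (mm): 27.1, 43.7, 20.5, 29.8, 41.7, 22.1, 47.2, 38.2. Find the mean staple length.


Formula: Mean = sum of lengths / count
Sum = 27.1 + 43.7 + 20.5 + 29.8 + 41.7 + 22.1 + 47.2 + 38.2
Sum = 270.3 mm
Mean = 270.3 / 8 = 33.79 mm

33.79 mm


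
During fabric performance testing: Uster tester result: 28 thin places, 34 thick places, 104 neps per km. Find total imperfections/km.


Formula: Total = thin places + thick places + neps
Total = 28 + 34 + 104
Total = 166 imperfections/km

166 imperfections/km


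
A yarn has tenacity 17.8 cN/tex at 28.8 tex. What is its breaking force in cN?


Formula: Breaking force = Tenacity * Linear density
F = 17.8 cN/tex * 28.8 tex
F = 512.64 cN

512.64 cN


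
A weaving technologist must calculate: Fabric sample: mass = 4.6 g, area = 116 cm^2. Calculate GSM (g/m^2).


Formula: GSM = mass_g / area_m2
Step 1: Convert area: 116 cm^2 = 116 / 10000 = 0.0116 m^2
Step 2: GSM = 4.6 g / 0.0116 m^2 = 396.6 g/m^2

396.6 g/m^2


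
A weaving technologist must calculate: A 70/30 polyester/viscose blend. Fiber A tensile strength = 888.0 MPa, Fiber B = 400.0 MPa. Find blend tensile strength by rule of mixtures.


Formula: Blend property = (fraction_A * property_A) + (fraction_B * property_B)
Step 1: Contribution A = 70/100 * 888.0 MPa = 621.6 MPa
Step 2: Contribution B = 30/100 * 400.0 MPa = 120.0 MPa
Step 3: Blend tensile strength = 621.6 + 120.0 = 741.6 MPa

741.6 MPa


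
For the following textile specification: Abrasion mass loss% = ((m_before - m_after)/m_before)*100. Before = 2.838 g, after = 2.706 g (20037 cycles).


Formula: Mass loss% = ((m_before - m_after) / m_before) * 100
Step 1: Mass loss = 2.838 - 2.706 = 0.132 g
Step 2: Ratio = 0.132 / 2.838 = 0.0465116
Step 3: Mass loss% = 0.0465116 * 100 = 4.65116% ≈ 4.65%

4.65%


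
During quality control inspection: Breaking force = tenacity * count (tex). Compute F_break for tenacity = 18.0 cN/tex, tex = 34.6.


Formula: Breaking force = Tenacity * Linear density
F = 18.0 cN/tex * 34.6 tex
F = 622.80 cN

622.80 cN


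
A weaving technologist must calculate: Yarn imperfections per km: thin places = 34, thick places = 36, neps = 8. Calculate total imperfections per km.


Formula: Total = thin places + thick places + neps
Total = 34 + 36 + 8
Total = 78 imperfections/km

78 imperfections/km


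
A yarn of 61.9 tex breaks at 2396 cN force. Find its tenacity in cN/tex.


Formula: Tenacity = Breaking force / Linear density
Tenacity = 2396 cN / 61.9 tex
Tenacity = 38.71 cN/tex

38.71 cN/tex


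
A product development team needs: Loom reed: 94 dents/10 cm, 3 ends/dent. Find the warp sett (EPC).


Formula: EPC = (dents per 10 cm * ends per dent) / 10
Step 1: Total ends per 10 cm = 94 * 3 = 282
Step 2: EPC = 282 / 10 = 28.2 ends/cm

28.2 ends/cm


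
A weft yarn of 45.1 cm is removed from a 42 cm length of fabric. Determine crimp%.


Formula: Crimp% = ((L_yarn - L_fabric) / L_fabric) * 100
Step 1: Extension = 45.1 - 42 = 3.1 cm
Step 2: Crimp% = (3.1 / 42) * 100
Step 3: Crimp% = 0.07381 * 100 = 7.381% ≈ 7.4%

7.4%


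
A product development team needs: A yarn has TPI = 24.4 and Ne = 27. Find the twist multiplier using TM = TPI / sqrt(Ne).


Formula: TM = TPI / sqrt(Ne)
Step 1: sqrt(Ne) = sqrt(27) = 5.1962
Step 2: TM = 24.4 / 5.1962 = 4.70

4.70 TM


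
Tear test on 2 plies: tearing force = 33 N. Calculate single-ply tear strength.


Formula: Per-ply strength = Total force / Number of plies
Per-ply = 33 N / 2
Per-ply = 16.5 N

16.5 N


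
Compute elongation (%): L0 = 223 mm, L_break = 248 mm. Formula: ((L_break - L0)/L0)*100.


Formula: Elongation (%) = ((L_break - L0) / L0) * 100
Step 1: Extension = 248 - 223 = 25 mm
Step 2: Elongation = (25 / 223) * 100
Step 3: Elongation = 0.112108 * 100 = 11.2108% ≈ 11.2%

11.2%


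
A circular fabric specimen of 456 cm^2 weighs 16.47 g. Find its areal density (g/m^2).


Formula: GSM = mass_g / area_m2
Step 1: Convert area: 456 cm^2 = 456 / 10000 = 0.0456 m^2
Step 2: GSM = 16.47 g / 0.0456 m^2 = 361.2 g/m^2

361.2 g/m^2


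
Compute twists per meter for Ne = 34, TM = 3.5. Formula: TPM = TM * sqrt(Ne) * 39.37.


Formula: TPM = TM * sqrt(Ne) * 39.37
Step 1: sqrt(Ne) = sqrt(34) = 5.831
Step 2: TM * sqrt(Ne) = 3.5 * 5.831 = 20.4085
Step 3: TPM = 20.4085 * 39.37 = 803 twists/m

803 twists/m


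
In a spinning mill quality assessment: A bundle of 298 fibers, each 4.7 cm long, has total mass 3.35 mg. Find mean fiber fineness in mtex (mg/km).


Formula: fineness (mtex) = mass (mg) / total length (km) = (mass_mg / total_length_m) * 1000
Step 1: Convert fiber length: 4.7 cm = 0.047 m
Step 2: Total fiber length = 298 * 0.047 = 14.006 m
Step 3: Linear density = 3.35 mg / 14.006 m = 0.2392 mg/m
Step 4: fineness = 0.2392 * 1000 = 239.2 mtex

239.2 mtex


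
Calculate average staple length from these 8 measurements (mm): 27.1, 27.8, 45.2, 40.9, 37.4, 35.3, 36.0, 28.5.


Formula: Mean = sum of lengths / count
Sum = 27.1 + 27.8 + 45.2 + 40.9 + 37.4 + 35.3 + 36.0 + 28.5
Sum = 278.2 mm
Mean = 278.2 / 8 = 34.78 mm

34.78 mm


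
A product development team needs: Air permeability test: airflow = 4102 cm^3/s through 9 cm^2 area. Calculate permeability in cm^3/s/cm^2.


Formula: Air Permeability = Airflow / Test Area
AP = 4102 cm^3/s / 9 cm^2
AP = 455.8 cm^3/s/cm^2

455.8 cm^3/s/cm^2


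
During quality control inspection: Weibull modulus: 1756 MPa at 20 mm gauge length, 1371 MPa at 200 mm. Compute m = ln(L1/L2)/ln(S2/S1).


Formula: m = ln(L1/L2) / ln(S2/S1)
Step 1: ln(L1/L2) = ln(20/200) = -2.30259
Step 2: S2/S1 = 1371/1756 = 0.78075
Step 3: ln(S2/S1) = ln(0.78075) = -0.24750
Step 4: m = -2.30259 / -0.24750 = 9.30

9.30 (Weibull m)


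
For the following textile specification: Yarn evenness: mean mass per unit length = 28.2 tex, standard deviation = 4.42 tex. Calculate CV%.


Formula: CV% = (standard deviation / mean) * 100
Step 1: Ratio = 4.42 / 28.2 = 0.156738
Step 2: CV% = 0.156738 * 100 = 15.6738% ≈ 15.7%

15.7%


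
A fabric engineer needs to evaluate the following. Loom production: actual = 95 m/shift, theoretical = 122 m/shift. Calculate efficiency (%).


Formula: Efficiency% = (Actual output / Theoretical output) * 100
Efficiency% = (95 / 122) * 100
Efficiency% = 0.778689 * 100 = 77.8689% ≈ 77.9%

77.9%


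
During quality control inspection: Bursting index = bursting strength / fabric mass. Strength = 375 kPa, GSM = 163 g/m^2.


Formula: Bursting Index = Bursting Strength / Fabric GSM
BI = 375 kPa / 163 g/m^2
BI = 2.301 kPa/(g/m^2)

2.301 kPa/(g/m^2)


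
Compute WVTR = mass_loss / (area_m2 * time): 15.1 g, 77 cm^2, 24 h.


Formula: WVTR = mass_loss / (area * time)
Step 1: Convert area: 77 cm^2 = 0.0077 m^2
Step 2: WVTR = 15.1 g / (0.0077 m^2 * 24 h)
Step 3: WVTR = 15.1 / 0.1848 = 81.7 g/m^2/h

81.7 g/m^2/h


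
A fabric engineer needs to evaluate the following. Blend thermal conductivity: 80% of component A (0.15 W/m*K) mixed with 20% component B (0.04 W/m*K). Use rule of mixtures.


Formula: Blend property = (fraction_A * property_A) + (fraction_B * property_B)
Step 1: Contribution A = 80/100 * 0.15 W/m*K = 0.12 W/m*K
Step 2: Contribution B = 20/100 * 0.04 W/m*K = 0.008 W/m*K
Step 3: Blend thermal conductivity = 0.12 + 0.008 = 0.128 W/m*K

0.128 W/m*K


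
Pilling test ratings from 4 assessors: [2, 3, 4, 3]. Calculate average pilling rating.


Formula: Mean = sum / count
Sum = 2 + 3 + 4 + 3 = 12
Mean = 12 / 4 = 3.0

3.0


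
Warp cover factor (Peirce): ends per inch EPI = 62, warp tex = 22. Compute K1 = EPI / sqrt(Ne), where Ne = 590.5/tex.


Formula: K1 = EPI / sqrt(Ne), with Ne = 590.5 / tex_warp
Step 1: Ne = 590.5 / 22 = 26.841
Step 2: sqrt(Ne) = sqrt(26.841) = 5.1808
Step 3: K1 = 62 / 5.1808 = 12.0

12.0


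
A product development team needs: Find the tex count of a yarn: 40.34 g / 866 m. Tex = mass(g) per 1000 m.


Formula: Tex = (mass_g / length_m) * 1000
Substituting: Tex = (40.34 / 866) * 1000
Intermediate: 40.34 / 866 = 0.04658199 g/m
Tex = 0.04658199 * 1000 = 46.58 tex

46.58 tex


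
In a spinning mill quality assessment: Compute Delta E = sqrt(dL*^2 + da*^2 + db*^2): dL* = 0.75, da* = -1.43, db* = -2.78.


Formula: Delta E = sqrt(dL*^2 + da*^2 + db*^2)
Step 1: dL*^2 = 0.75^2 = 0.5625
Step 2: da*^2 = (-1.43)^2 = 2.0449
Step 3: db*^2 = (-2.78)^2 = 7.7284
Step 4: Sum = 0.5625 + 2.0449 + 7.7284 = 10.3358
Step 5: Delta E = sqrt(10.3358) = 3.21

3.21 Delta E


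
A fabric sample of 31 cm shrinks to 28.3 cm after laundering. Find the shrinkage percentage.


Formula: Shrinkage% = ((L_before - L_after) / L_before) * 100
Step 1: Shrinkage = 31 - 28.3 = 2.7 cm
Step 2: Shrinkage% = (2.7 / 31) * 100
Step 3: Shrinkage% = 0.087097 * 100 = 8.7097% ≈ 8.7%

8.7%


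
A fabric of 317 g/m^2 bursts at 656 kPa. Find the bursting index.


Formula: Bursting Index = Bursting Strength / Fabric GSM
BI = 656 kPa / 317 g/m^2
BI = 2.069 kPa/(g/m^2)

2.069 kPa/(g/m^2)


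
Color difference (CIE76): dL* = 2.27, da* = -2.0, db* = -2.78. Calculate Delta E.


Formula: Delta E = sqrt(dL*^2 + da*^2 + db*^2)
Step 1: dL*^2 = 2.27^2 = 5.1529
Step 2: da*^2 = (-2.0)^2 = 4.0
Step 3: db*^2 = (-2.78)^2 = 7.7284
Step 4: Sum = 5.1529 + 4.0 + 7.7284 = 16.8813
Step 5: Delta E = sqrt(16.8813) = 4.11

4.11 Delta E


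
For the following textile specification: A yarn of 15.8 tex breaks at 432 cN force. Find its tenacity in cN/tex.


Formula: Tenacity = Breaking force / Linear density
Tenacity = 432 cN / 15.8 tex
Tenacity = 27.34 cN/tex

27.34 cN/tex


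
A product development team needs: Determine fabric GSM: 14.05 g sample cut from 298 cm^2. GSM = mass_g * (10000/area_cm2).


Formula: GSM = mass_g / area_m2
Step 1: Convert area: 298 cm^2 = 298 / 10000 = 0.0298 m^2
Step 2: GSM = 14.05 g / 0.0298 m^2 = 471.5 g/m^2

471.5 g/m^2


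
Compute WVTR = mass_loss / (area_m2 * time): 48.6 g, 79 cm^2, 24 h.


Formula: WVTR = mass_loss / (area * time)
Step 1: Convert area: 79 cm^2 = 0.0079 m^2
Step 2: WVTR = 48.6 g / (0.0079 m^2 * 24 h)
Step 3: WVTR = 48.6 / 0.1896 = 256.3 g/m^2/h

256.3 g/m^2/h


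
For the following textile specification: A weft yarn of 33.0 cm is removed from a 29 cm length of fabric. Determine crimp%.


Formula: Crimp% = ((L_yarn - L_fabric) / L_fabric) * 100
Step 1: Extension = 33.0 - 29 = 4.0 cm
Step 2: Crimp% = (4.0 / 29) * 100
Step 3: Crimp% = 0.137931 * 100 = 13.7931% ≈ 13.8%

13.8%


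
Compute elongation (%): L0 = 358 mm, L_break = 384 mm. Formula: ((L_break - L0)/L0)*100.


Formula: Elongation (%) = ((L_break - L0) / L0) * 100
Step 1: Extension = 384 - 358 = 26 mm
Step 2: Elongation = (26 / 358) * 100
Step 3: Elongation = 0.072626 * 100 = 7.2626% ≈ 7.3%

7.3%


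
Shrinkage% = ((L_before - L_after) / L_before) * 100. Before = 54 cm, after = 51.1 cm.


Formula: Shrinkage% = ((L_before - L_after) / L_before) * 100
Step 1: Shrinkage = 54 - 51.1 = 2.9 cm
Step 2: Shrinkage% = (2.9 / 54) * 100
Step 3: Shrinkage% = 0.053704 * 100 = 5.3704% ≈ 5.4%

5.4%


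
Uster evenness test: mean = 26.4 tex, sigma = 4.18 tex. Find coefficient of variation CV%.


Formula: CV% = (standard deviation / mean) * 100
Step 1: Ratio = 4.18 / 26.4 = 0.158333
Step 2: CV% = 0.158333 * 100 = 15.8333% ≈ 15.8%

15.8%


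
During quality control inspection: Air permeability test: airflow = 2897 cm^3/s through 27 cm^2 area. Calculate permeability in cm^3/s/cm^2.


Formula: Air Permeability = Airflow / Test Area
AP = 2897 cm^3/s / 27 cm^2
AP = 107.3 cm^3/s/cm^2

107.3 cm^3/s/cm^2


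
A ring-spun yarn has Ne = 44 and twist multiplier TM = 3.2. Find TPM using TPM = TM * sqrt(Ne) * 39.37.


Formula: TPM = TM * sqrt(Ne) * 39.37
Step 1: sqrt(Ne) = sqrt(44) = 6.6332
Step 2: TM * sqrt(Ne) = 3.2 * 6.6332 = 21.2262
Step 3: TPM = 21.2262 * 39.37 = 836 twists/m

836 twists/m


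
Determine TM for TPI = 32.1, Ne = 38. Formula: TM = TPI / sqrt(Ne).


Formula: TM = TPI / sqrt(Ne)
Step 1: sqrt(Ne) = sqrt(38) = 6.1644
Step 2: TM = 32.1 / 6.1644 = 5.21

5.21 TM


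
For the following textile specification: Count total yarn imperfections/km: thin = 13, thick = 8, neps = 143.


Formula: Total = thin places + thick places + neps
Total = 13 + 8 + 143
Total = 164 imperfections/km

164 imperfections/km


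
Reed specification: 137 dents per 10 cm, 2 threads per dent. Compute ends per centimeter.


Formula: EPC = (dents per 10 cm * ends per dent) / 10
Step 1: Total ends per 10 cm = 137 * 2 = 274
Step 2: EPC = 274 / 10 = 27.4 ends/cm

27.4 ends/cm


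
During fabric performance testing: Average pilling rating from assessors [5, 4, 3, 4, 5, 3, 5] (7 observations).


Formula: Mean = sum / count
Sum = 5 + 4 + 3 + 4 + 5 + 3 + 5 = 29
Mean = 29 / 7 = 4.1

4.1


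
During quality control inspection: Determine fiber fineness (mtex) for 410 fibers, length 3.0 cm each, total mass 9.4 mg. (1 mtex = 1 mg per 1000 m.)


Formula: fineness (mtex) = mass (mg) / total length (km) = (mass_mg / total_length_m) * 1000
Step 1: Convert fiber length: 3.0 cm = 0.03 m
Step 2: Total fiber length = 410 * 0.03 = 12.3 m
Step 3: Linear density = 9.4 mg / 12.3 m = 0.7642 mg/m
Step 4: fineness = 0.7642 * 1000 = 764.2 mtex

764.2 mtex


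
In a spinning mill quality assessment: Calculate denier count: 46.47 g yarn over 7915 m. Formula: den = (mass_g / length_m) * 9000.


Formula: den = (mass_g / length_m) * 9000
Substituting: den = (46.47 / 7915) * 9000
Intermediate: 46.47 / 7915 = 0.00587113 g/m
den = 0.00587113 * 9000 = 52.8 denier

52.8 denier


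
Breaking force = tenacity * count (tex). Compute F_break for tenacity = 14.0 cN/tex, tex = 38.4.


Formula: Breaking force = Tenacity * Linear density
F = 14.0 cN/tex * 38.4 tex
F = 537.60 cN

537.60 cN


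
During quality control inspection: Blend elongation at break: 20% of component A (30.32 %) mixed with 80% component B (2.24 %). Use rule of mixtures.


Formula: Blend property = (fraction_A * property_A) + (fraction_B * property_B)
Step 1: Contribution A = 20/100 * 30.32 % = 6.064 %
Step 2: Contribution B = 80/100 * 2.24 % = 1.792 %
Step 3: Blend elongation at break = 6.064 + 1.792 = 7.856 %

7.856 %


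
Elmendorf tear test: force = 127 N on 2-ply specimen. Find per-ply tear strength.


Formula: Per-ply strength = Total force / Number of plies
Per-ply = 127 N / 2
Per-ply = 63.5 N

63.5 N


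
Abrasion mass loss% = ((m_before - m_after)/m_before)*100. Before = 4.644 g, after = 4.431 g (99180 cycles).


Formula: Mass loss% = ((m_before - m_after) / m_before) * 100
Step 1: Mass loss = 4.644 - 4.431 = 0.213 g
Step 2: Ratio = 0.213 / 4.644 = 0.0458656
Step 3: Mass loss% = 0.0458656 * 100 = 4.58656% ≈ 4.59%

4.59%


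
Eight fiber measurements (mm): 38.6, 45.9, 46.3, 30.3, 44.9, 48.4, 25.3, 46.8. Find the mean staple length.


Formula: Mean = sum of lengths / count
Sum = 38.6 + 45.9 + 46.3 + 30.3 + 44.9 + 48.4 + 25.3 + 46.8
Sum = 326.5 mm
Mean = 326.5 / 8 = 40.81 mm

40.81 mm


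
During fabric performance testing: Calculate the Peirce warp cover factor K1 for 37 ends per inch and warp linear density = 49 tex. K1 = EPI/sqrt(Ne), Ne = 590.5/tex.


Formula: K1 = EPI / sqrt(Ne), with Ne = 590.5 / tex_warp
Step 1: Ne = 590.5 / 49 = 12.051
Step 2: sqrt(Ne) = sqrt(12.051) = 3.4715
Step 3: K1 = 37 / 3.4715 = 10.7

10.7


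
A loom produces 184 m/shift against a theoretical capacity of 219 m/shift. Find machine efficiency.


Formula: Efficiency% = (Actual output / Theoretical output) * 100
Efficiency% = (184 / 219) * 100
Efficiency% = 0.840183 * 100 = 84.0183% ≈ 84.0%

84.0%


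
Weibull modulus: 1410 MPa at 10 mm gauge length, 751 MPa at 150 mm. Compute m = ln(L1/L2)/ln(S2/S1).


Formula: m = ln(L1/L2) / ln(S2/S1)
Step 1: ln(L1/L2) = ln(10/150) = -2.70805
Step 2: S2/S1 = 751/1410 = 0.53262
Step 3: ln(S2/S1) = ln(0.53262) = -0.62995
Step 4: m = -2.70805 / -0.62995 = 4.30

4.30 (Weibull m)


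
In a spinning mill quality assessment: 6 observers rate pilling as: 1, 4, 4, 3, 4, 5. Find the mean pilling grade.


Formula: Mean = sum / count
Sum = 1 + 4 + 4 + 3 + 4 + 5 = 21
Mean = 21 / 6 = 3.5

3.5


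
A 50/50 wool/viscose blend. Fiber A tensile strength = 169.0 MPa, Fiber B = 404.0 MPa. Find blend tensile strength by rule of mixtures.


Formula: Blend property = (fraction_A * property_A) + (fraction_B * property_B)
Step 1: Contribution A = 50/100 * 169.0 MPa = 84.5 MPa
Step 2: Contribution B = 50/100 * 404.0 MPa = 202.0 MPa
Step 3: Blend tensile strength = 84.5 + 202.0 = 286.5 MPa

286.5 MPa


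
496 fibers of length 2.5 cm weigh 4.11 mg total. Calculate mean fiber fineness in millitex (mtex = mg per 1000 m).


Formula: fineness (mtex) = mass (mg) / total length (km) = (mass_mg / total_length_m) * 1000
Step 1: Convert fiber length: 2.5 cm = 0.025 m
Step 2: Total fiber length = 496 * 0.025 = 12.4 m
Step 3: Linear density = 4.11 mg / 12.4 m = 0.3315 mg/m
Step 4: fineness = 0.3315 * 1000 = 331.5 mtex

331.5 mtex


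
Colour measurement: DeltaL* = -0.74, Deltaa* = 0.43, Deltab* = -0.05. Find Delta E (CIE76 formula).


Formula: Delta E = sqrt(dL*^2 + da*^2 + db*^2)
Step 1: dL*^2 = (-0.74)^2 = 0.5476
Step 2: da*^2 = 0.43^2 = 0.1849
Step 3: db*^2 = (-0.05)^2 = 0.0025
Step 4: Sum = 0.5476 + 0.1849 + 0.0025 = 0.735
Step 5: Delta E = sqrt(0.735) = 0.86

0.86 Delta E
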